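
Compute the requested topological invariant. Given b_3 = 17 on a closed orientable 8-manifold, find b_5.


Poincare duality for closed orientable n-manifolds: b_k = b_{n-k}.
Here n = 8, so b_5 = b_3 = 17

17


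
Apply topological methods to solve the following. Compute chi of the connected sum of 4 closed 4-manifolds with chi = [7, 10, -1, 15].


For n-manifolds: chi(A#B) = chi(A) + chi(B) - chi(S^4).
chi(S^4) = 1 + (-1)^4 = 2.
chi(#) = (sum chi_i) - (4-1)*chi(S^4) = 31 - 3*2 = 25

25


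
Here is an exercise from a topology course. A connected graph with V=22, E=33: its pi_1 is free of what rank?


For a connected graph: rank(pi_1) = b_1 = E - V + 1 = 1 - chi.
chi = V - E = 22 - 33 = -11.
rank = 1 - (-11) = 33 - 22 + 1 = 12

12


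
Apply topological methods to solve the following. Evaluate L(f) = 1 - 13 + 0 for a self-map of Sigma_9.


L(f) = tr(f_0*) - tr(f_1*) + tr(f_2*).
= 1 - (13) + (0)
= -12

-12


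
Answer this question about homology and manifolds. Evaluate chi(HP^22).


HP^22 has one cell in each dimension 0, 4, ..., 4*22 (22+1 cells, all even-dim).
chi = 22 + 1 = 23

23


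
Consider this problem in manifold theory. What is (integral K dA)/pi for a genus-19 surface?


Gauss-Bonnet: integral K dA = 2*pi*chi(M).
chi(Sigma_19) = 2 - 2*19 = -36.
(integral K dA)/pi = 2*chi = 2*(-36) = -72

-72


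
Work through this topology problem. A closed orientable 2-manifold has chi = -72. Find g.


chi = 2 - 2g for closed orientable surfaces.
-72 = 2 - 2g
2g = 2 - (-72) = 74
g = 37

37


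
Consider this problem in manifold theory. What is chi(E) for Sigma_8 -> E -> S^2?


chi(S^2) = 2 (n even), chi(Sigma_8) = 2 - 2*8 = -14.
chi(E) = 2 * (-14) = -28

-28


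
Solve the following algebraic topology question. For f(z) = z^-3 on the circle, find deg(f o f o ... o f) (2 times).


deg(f) = -3. Degree is multiplicative: deg(f^2) = (deg f)^2.
deg(f^2) = (-3)^2 = 9

9


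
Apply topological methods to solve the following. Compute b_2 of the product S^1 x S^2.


Each S^d has Poincare polynomial 1 + t^d.
The product S^1 x S^2 has Poincare polynomial prod(1+t^d_i).
Expanding: b_0=1, b_1=1, b_2=1, b_3=1.
b_2 = 1

1


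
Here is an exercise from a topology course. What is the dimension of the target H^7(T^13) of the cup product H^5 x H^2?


Cup product: H^p x H^q -> H^{p+q}; here p+q = 5+2 = 7.
rank H^k(T^n) = C(n,k).
C(13,7) = 1716

1716


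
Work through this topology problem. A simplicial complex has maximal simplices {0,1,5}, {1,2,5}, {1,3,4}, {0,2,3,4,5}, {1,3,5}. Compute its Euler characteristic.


Enumerate all faces; f-vector: f_0=6, f_1=15, f_2=14, f_3=5, f_4=1.
chi = sum (-1)^k f_k = 1

1


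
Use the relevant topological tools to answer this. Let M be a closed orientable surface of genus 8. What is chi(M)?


For a closed orientable surface of genus g: chi = 2 - 2g.
Here g = 8.
chi = 2 - 2*8 = 2 - 16 = -14

-14


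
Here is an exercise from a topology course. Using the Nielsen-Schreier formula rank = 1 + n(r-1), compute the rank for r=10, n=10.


Nielsen-Schreier: an index-n subgroup of F_r is free of rank 1 + n(r-1).
Equivalently: chi(cover) = n*chi(base); chi(vee_r S^1) = 1 - 10 = -9.
chi(E) = 10*(-9) = -90; rank = 1 - chi(E) = 1 - (-90) = 91.
rank = 1 + 10*(10-1) = 1 + 90 = 91

91


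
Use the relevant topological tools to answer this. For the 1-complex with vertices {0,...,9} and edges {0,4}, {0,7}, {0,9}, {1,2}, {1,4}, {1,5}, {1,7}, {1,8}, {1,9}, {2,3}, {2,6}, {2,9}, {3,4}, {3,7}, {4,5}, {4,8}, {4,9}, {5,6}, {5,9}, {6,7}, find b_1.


b_1 = E - V + (number of components).
E = 20, V = 10, components = 1.
b_1 = 20 - 10 + 1 = 11

11


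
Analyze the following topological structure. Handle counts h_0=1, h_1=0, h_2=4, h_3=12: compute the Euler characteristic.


Handles of index k contribute (-1)^k to chi (same as CW cells).
chi = (1) + (0) + (4) + (-12) = -7

-7


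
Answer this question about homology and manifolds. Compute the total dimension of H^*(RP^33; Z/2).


H^k(RP^33; Z/2) = Z/2 for each 0 <= k <= 33.
Total dimension = 33 + 1 = 34

34


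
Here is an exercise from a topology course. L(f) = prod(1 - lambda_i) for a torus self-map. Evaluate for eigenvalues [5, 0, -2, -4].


For a torus self-map: L(f) = det(I - A) where A acts on H_1.
L(f) = (1-5) * (1-0) * (1--2) * (1--4) = -4 * 1 * 3 * 5 = -60

-60


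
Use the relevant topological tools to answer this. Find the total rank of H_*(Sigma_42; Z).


For Sigma_42: b_0 = 1, b_1 = 2g = 84, b_2 = 1.
Total = 1 + 84 + 1 = 86

86


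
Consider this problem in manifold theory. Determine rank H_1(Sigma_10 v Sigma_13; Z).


For a wedge: H_1(A v B) = H_1(A) + H_1(B).
b_1(Sigma_10) = 20, b_1(Sigma_13) = 26.
b_1 = 20 + 26 = 46

46


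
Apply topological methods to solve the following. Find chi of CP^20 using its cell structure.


CP^20 has one cell in each even dimension 0, 2, ..., 2*20 (20+1 cells total).
All cells are even-dimensional, so chi = number of cells.
chi = 20 + 1 = 21

21


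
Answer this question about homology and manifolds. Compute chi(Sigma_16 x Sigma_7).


chi(Sigma_16) = 2 - 2*16 = -30
chi(Sigma_7) = 2 - 2*7 = -12
chi(product) = (-30) * (-12) = 360

360


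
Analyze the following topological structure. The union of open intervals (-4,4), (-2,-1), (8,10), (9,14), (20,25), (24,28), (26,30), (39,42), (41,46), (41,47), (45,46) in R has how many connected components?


Sort and merge overlapping open intervals.
Merged: (-4,4), (8,14), (20,30), (39,47).
Number of components = 4

4


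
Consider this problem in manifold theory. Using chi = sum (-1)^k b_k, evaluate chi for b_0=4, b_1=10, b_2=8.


chi = sum_k (-1)^k b_k.
= (4) + (-10) + (8)
= 2

2


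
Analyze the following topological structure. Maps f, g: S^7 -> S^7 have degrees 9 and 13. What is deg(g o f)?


Degree is multiplicative under composition: deg(g o f) = deg(g) * deg(f).
= 13 * 9 = 117

117


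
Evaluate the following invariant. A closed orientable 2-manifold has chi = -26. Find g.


chi = 2 - 2g for closed orientable surfaces.
-26 = 2 - 2g
2g = 2 - (-26) = 28
g = 14

14


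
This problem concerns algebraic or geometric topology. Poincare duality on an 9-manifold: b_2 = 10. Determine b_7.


Poincare duality for closed orientable n-manifolds: b_k = b_{n-k}.
Here n = 9, so b_7 = b_2 = 10

10


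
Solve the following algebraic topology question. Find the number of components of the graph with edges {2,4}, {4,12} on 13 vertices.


Run DFS/union-find over 13 vertices.
V = 13, E = 2.
Number of components = 11

11


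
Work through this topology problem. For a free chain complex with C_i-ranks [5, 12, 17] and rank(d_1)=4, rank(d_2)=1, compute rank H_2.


rank H_k = rank(ker d_k) - rank(im d_{k+1}).
rank(ker d_2) = rank(C_2) - rank(d_2) = 17 - 1 = 16.
rank(im d_{2+1}) = 0.
rank H_2 = 16 - 0 = 16

16


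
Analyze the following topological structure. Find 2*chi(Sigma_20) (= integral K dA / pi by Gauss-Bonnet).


Gauss-Bonnet: integral K dA = 2*pi*chi(M).
chi(Sigma_20) = 2 - 2*20 = -38.
(integral K dA)/pi = 2*chi = 2*(-38) = -76

-76


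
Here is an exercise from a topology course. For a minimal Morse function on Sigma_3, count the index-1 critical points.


A perfect Morse function has m_k = b_k.
For Sigma_3: b_0=1, b_1=2g=6, b_2=1.
Saddles m_1 = 2g = 6

6


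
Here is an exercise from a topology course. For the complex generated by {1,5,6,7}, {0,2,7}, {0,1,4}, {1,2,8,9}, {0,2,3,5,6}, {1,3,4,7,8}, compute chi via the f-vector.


Enumerate all faces; f-vector: f_0=10, f_1=33, f_2=30, f_3=12, f_4=2.
chi = sum (-1)^k f_k = -3

-3


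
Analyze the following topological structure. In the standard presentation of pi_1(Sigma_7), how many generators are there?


Standard presentation: pi_1(Sigma_g) = <a_1,b_1,...,a_g,b_g | [a_1,b_1]...[a_g,b_g] = 1>.
Number of generators = 2g = 2*7 = 14

14


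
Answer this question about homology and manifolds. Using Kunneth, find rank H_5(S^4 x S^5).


Each S^d has Poincare polynomial 1 + t^d.
The product S^4 x S^5 has Poincare polynomial prod(1+t^d_i).
Expanding: b_0=1, b_4=1, b_5=1, b_9=1.
b_5 = 1

1


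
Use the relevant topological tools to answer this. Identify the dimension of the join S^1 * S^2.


Join of spheres: S^m * S^n = S^{m+n+1}.
dim = 1 + 2 + 1 = 4

4


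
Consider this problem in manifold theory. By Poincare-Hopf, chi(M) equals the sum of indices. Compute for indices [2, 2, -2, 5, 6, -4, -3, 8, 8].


Poincare-Hopf: chi(M) = sum of indices of zeros.
chi = (2) + (2) + (-2) + (5) + (6) + (-4) + (-3) + (8) + (8) = 22

22


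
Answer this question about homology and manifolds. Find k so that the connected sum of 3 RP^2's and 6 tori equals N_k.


Since a >= 1, the sum is non-orientable; each T^2 can be replaced by RP^2 # RP^2 (since T^2#RP^2 = 3RP^2).
Total crosscaps k = 3 + 2*6 = 15.
Check via chi: chi = 3*1 + 6*0 - (3+6-1)*2 = -13 = 2 - k = -13. Consistent.

15


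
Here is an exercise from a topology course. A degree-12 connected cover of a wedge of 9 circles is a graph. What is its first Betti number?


Nielsen-Schreier: an index-n subgroup of F_r is free of rank 1 + n(r-1).
Equivalently: chi(cover) = n*chi(base); chi(vee_r S^1) = 1 - 9 = -8.
chi(E) = 12*(-8) = -96; rank = 1 - chi(E) = 1 - (-96) = 97.
rank = 1 + 12*(9-1) = 1 + 96 = 97

97


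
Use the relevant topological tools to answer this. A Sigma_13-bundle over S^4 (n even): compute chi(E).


chi(S^4) = 2 (n even), chi(Sigma_13) = 2 - 2*13 = -24.
chi(E) = 2 * (-24) = -48

-48


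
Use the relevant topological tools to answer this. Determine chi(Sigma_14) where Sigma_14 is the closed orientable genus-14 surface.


For a closed orientable surface of genus g: chi = 2 - 2g.
Here g = 14.
chi = 2 - 2*14 = 2 - 28 = -26

-26


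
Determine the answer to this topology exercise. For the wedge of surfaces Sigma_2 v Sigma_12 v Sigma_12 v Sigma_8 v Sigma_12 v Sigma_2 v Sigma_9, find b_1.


For a wedge X v Y: reduced H_k(X v Y) = H_k(X) + H_k(Y).
Each Sigma_g contributes b_1 = 2g.
b_1 = 4 + 24 + 24 + 16 + 24 + 4 + 18 = 114

114


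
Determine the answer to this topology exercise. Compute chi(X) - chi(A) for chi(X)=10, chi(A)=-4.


Relative Euler characteristic: chi(X, A) = chi(X) - chi(A).
= 10 - (-4) = 14

14


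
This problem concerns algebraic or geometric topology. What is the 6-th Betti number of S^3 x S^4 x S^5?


Each S^d has Poincare polynomial 1 + t^d.
The product S^3 x S^4 x S^5 has Poincare polynomial prod(1+t^d_i).
Expanding: b_0=1, b_3=1, b_4=1, b_5=1, b_7=1, b_8=1, b_9=1, b_12=1.
b_6 = 0

0


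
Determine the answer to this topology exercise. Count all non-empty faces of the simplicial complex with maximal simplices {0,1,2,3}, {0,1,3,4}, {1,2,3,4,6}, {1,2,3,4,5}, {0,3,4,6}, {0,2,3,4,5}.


Each maximal simplex on m vertices has 2^m - 1 nonempty faces.
Take the union (dedupe shared faces).
Total distinct faces = 73

73


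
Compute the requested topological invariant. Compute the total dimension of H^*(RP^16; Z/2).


H^k(RP^16; Z/2) = Z/2 for each 0 <= k <= 16.
Total dimension = 16 + 1 = 17

17


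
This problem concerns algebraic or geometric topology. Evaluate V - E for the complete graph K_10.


K_10: V = 10, E = C(10,2) = 45.
chi = V - E = 10 - 45 = -35

-35


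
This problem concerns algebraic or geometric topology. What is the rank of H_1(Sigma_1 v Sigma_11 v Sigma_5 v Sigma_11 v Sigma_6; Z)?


For a wedge X v Y: reduced H_k(X v Y) = H_k(X) + H_k(Y).
Each Sigma_g contributes b_1 = 2g.
b_1 = 2 + 22 + 10 + 22 + 12 = 68

68


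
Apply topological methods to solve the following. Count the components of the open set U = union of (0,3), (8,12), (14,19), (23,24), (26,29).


Sort and merge overlapping open intervals.
Merged: (0,3), (8,12), (14,19), (23,24), (26,29).
Number of components = 5

5


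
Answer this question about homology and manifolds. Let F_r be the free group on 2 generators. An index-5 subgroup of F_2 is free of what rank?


Nielsen-Schreier: an index-n subgroup of F_r is free of rank 1 + n(r-1).
Equivalently: chi(cover) = n*chi(base); chi(vee_r S^1) = 1 - 2 = -1.
chi(E) = 5*(-1) = -5; rank = 1 - chi(E) = 1 - (-5) = 6.
rank = 1 + 5*(2-1) = 1 + 5 = 6

6


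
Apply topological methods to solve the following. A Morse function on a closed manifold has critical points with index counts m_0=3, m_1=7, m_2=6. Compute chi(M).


Morse theory: chi(M) = sum_k (-1)^k m_k where m_k = #(index-k critical points).
= (3) + (-7) + (6) = 2

2


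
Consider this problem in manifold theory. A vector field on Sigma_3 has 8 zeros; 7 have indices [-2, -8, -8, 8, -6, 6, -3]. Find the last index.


Poincare-Hopf: sum of indices = chi(M).
chi(Sigma_3) = 2 - 2*3 = -4.
Sum of known indices = -13.
x = chi - (sum known) = -4 - (-13) = 9

9


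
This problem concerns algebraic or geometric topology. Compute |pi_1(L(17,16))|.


pi_1(L(p,q)) = Z/pZ for any q coprime to p.
|pi_1(L(17,16))| = 17

17


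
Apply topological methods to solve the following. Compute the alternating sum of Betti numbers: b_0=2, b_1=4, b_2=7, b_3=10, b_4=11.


chi = sum_k (-1)^k b_k.
= (2) + (-4) + (7) + (-10) + (11)
= 6

6


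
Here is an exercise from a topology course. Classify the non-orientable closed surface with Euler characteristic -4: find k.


chi = 2 - k for closed non-orientable surfaces with k crosscaps.
-4 = 2 - k
k = 2 - (-4) = 6

6


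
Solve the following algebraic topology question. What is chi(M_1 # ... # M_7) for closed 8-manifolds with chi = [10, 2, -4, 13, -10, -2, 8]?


For n-manifolds: chi(A#B) = chi(A) + chi(B) - chi(S^8).
chi(S^8) = 1 + (-1)^8 = 2.
chi(#) = (sum chi_i) - (7-1)*chi(S^8) = 17 - 6*2 = 5

5


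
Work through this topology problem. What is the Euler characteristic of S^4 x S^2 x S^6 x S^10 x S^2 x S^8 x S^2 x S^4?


chi is multiplicative: chi(X x Y) = chi(X) chi(Y).
Each even-dim sphere has chi = 2. There are 8 factors.
chi = 2^8 = 256

256


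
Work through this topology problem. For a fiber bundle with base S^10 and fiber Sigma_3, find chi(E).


chi(S^10) = 2 (n even), chi(Sigma_3) = 2 - 2*3 = -4.
chi(E) = 2 * (-4) = -8

-8


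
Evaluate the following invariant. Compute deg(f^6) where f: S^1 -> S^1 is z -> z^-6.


deg(f) = -6. Degree is multiplicative: deg(f^6) = (deg f)^6.
deg(f^6) = (-6)^6 = 46656

46656


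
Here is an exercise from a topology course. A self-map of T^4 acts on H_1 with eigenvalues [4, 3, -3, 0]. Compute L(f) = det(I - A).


For a torus self-map: L(f) = det(I - A) where A acts on H_1.
L(f) = (1-4) * (1-3) * (1--3) * (1-0) = -3 * -2 * 4 * 1 = 24

24


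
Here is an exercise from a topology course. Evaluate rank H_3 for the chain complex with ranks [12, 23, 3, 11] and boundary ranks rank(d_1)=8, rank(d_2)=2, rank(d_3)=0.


rank H_k = rank(ker d_k) - rank(im d_{k+1}).
rank(ker d_3) = rank(C_3) - rank(d_3) = 11 - 0 = 11.
rank(im d_{3+1}) = 0.
rank H_3 = 11 - 0 = 11

11


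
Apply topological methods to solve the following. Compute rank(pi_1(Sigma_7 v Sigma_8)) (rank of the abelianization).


For a wedge: H_1(A v B) = H_1(A) + H_1(B).
b_1(Sigma_7) = 14, b_1(Sigma_8) = 16.
b_1 = 14 + 16 = 30

30


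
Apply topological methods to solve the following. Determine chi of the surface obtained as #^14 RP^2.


For a non-orientable closed surface with k crosscaps: chi = 2 - k.
Here k = 14.
chi = 2 - 14 = -12

-12


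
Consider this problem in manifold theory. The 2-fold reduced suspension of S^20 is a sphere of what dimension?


Each suspension raises dimension by 1: Sigma S^n = S^{n+1}.
Sigma^2 S^20 = S^{20+2} = S^22

22


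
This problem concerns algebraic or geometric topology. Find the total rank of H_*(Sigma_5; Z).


For Sigma_5: b_0 = 1, b_1 = 2g = 10, b_2 = 1.
Total = 1 + 10 + 1 = 12

12


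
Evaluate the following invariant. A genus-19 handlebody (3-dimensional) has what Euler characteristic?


A genus-g handlebody deformation retracts to a wedge of g circles.
chi(vee_g S^1) = 1 - g.
chi(H_19) = 1 - 19 = -18

-18


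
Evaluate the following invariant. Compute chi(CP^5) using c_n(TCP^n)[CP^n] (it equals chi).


For any closed oriented manifold, <e(TM),[M]> = chi(M).
chi(CP^5) = 5+1 = 6

6


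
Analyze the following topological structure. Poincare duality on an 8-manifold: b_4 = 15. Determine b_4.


Poincare duality for closed orientable n-manifolds: b_k = b_{n-k}.
Here n = 8, so b_4 = b_4 = 15

15


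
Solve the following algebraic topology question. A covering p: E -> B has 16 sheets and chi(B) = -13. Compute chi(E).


For a finite covering: chi(E) = (number of sheets) * chi(B).
chi(E) = 16 * (-13) = -208

-208


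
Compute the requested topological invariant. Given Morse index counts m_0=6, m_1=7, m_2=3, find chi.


Morse theory: chi(M) = sum_k (-1)^k m_k where m_k = #(index-k critical points).
= (6) + (-7) + (3) = 2

2


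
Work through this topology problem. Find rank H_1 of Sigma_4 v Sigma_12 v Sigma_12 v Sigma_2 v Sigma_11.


For a wedge X v Y: reduced H_k(X v Y) = H_k(X) + H_k(Y).
Each Sigma_g contributes b_1 = 2g.
b_1 = 8 + 24 + 24 + 4 + 22 = 82

82


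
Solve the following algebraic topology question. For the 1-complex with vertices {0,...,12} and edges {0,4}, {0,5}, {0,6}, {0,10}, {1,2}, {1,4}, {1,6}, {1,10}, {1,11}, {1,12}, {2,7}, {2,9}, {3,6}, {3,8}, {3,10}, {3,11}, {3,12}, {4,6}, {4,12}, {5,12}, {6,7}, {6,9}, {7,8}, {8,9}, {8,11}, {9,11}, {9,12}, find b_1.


b_1 = E - V + (number of components).
E = 27, V = 13, components = 1.
b_1 = 27 - 13 + 1 = 15

15


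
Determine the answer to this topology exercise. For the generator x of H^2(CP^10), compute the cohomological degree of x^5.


|x| = 2 in H^*(CP^n).
|x^5| = 5 * |x| = 5 * 2 = 10

10


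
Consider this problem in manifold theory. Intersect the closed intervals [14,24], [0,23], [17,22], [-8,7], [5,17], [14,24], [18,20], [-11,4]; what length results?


Intersection = [max(a_i), min(b_i)] = [18, 4].
Since 18 > 4, the intersection is empty.
Length = 0

0


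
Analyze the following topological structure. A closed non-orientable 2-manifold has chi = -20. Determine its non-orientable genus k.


chi = 2 - k for closed non-orientable surfaces with k crosscaps.
-20 = 2 - k
k = 2 - (-20) = 22

22


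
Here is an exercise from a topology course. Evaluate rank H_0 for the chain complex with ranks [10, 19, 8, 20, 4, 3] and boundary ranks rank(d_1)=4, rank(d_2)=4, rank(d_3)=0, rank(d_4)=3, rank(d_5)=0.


rank H_k = rank(ker d_k) - rank(im d_{k+1}).
rank(ker d_0) = rank(C_0) - rank(d_0) = 10 - 0 = 10.
rank(im d_{0+1}) = 4.
rank H_0 = 10 - 4 = 6

6


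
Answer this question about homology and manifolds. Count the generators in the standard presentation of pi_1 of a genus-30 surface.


Standard presentation: pi_1(Sigma_g) = <a_1,b_1,...,a_g,b_g | [a_1,b_1]...[a_g,b_g] = 1>.
Number of generators = 2g = 2*30 = 60

60


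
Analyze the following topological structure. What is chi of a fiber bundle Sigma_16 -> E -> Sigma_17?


For a fiber bundle F -> E -> B (with CW structure): chi(E) = chi(B) * chi(F).
chi(Sigma_17) = -32, chi(Sigma_16) = -30.
chi(E) = (-32) * (-30) = 960

960


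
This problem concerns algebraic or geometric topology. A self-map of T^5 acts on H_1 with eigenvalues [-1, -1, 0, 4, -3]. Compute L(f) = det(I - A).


For a torus self-map: L(f) = det(I - A) where A acts on H_1.
L(f) = (1--1) * (1--1) * (1-0) * (1-4) * (1--3) = 2 * 2 * 1 * -3 * 4 = -48

-48


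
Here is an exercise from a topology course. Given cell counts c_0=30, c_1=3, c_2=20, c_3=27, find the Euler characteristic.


chi = sum_k (-1)^k c_k.
= (-1)^0*30 + (-1)^1*3 + (-1)^2*20 + (-1)^3*27
= (30) + (-3) + (20) + (-27)
= 20

20


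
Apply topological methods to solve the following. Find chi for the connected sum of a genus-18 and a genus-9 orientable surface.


chi(Sigma_18) = 2 - 2*18 = -34
chi(Sigma_9) = 2 - 2*9 = -16
For surfaces: chi(A#B) = chi(A) + chi(B) - 2.
chi = -34 + -16 - 2 = -52

-52


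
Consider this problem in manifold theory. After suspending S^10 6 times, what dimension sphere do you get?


Each suspension raises dimension by 1: Sigma S^n = S^{n+1}.
Sigma^6 S^10 = S^{10+6} = S^16

16


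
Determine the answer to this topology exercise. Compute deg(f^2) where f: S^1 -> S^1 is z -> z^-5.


deg(f) = -5. Degree is multiplicative: deg(f^2) = (deg f)^2.
deg(f^2) = (-5)^2 = 25

25


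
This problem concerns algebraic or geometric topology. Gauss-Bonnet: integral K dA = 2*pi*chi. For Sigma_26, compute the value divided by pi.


Gauss-Bonnet: integral K dA = 2*pi*chi(M).
chi(Sigma_26) = 2 - 2*26 = -50.
(integral K dA)/pi = 2*chi = 2*(-50) = -100

-100


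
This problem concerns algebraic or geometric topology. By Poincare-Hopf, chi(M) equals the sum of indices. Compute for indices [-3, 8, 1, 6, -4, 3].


Poincare-Hopf: chi(M) = sum of indices of zeros.
chi = (-3) + (8) + (1) + (6) + (-4) + (3) = 11

11


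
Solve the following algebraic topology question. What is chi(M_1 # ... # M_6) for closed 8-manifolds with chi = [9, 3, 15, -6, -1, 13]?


For n-manifolds: chi(A#B) = chi(A) + chi(B) - chi(S^8).
chi(S^8) = 1 + (-1)^8 = 2.
chi(#) = (sum chi_i) - (6-1)*chi(S^8) = 33 - 5*2 = 23

23


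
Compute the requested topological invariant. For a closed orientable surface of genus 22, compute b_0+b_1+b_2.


For Sigma_22: b_0 = 1, b_1 = 2g = 44, b_2 = 1.
Total = 1 + 44 + 1 = 46

46


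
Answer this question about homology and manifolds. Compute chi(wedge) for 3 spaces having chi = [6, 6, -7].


chi(A v B) = chi(A) + chi(B) - 1 (one point identified).
For 3 spaces: chi = (sum chi_i) - (3 - 1).
sum = 5; chi = 5 - 2 = 3

3


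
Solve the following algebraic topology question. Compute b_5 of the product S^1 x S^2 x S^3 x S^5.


Each S^d has Poincare polynomial 1 + t^d.
The product S^1 x S^2 x S^3 x S^5 has Poincare polynomial prod(1+t^d_i).
Expanding: b_0=1, b_1=1, b_2=1, b_3=2, b_4=1, b_5=2, b_6=2, b_7=1, b_8=2, b_9=1, b_10=1, b_11=1.
b_5 = 2

2


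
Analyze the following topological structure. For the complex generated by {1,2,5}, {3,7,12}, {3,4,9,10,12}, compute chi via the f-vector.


Enumerate all faces; f-vector: f_0=9, f_1=15, f_2=12, f_3=5, f_4=1.
chi = sum (-1)^k f_k = 2

2


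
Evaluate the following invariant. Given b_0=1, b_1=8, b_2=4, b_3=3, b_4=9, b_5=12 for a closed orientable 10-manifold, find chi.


By Poincare duality b_k = b_{10-k}, so full Betti numbers: b_0=1, b_1=8, b_2=4, b_3=3, b_4=9, b_5=12, b_6=9, b_7=3, b_8=4, b_9=8, b_10=1.
chi = sum (-1)^k b_k = -6

-6


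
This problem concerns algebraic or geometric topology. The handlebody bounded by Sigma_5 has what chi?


A genus-g handlebody deformation retracts to a wedge of g circles.
chi(vee_g S^1) = 1 - g.
chi(H_5) = 1 - 5 = -4

-4


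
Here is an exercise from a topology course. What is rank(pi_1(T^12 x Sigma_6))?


pi_1(A x B) = pi_1(A) x pi_1(B); rank of abelianization = b_1.
b_1(T^12) = 12, b_1(Sigma_6) = 2*6 = 12.
b_1(product) = 12 + 12 = 24

24


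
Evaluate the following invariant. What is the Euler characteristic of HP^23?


HP^23 has one cell in each dimension 0, 4, ..., 4*23 (23+1 cells, all even-dim).
chi = 23 + 1 = 24

24


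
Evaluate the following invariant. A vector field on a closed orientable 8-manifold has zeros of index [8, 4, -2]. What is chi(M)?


Poincare-Hopf: chi(M) = sum of indices of zeros.
chi = (8) + (4) + (-2) = 10

10


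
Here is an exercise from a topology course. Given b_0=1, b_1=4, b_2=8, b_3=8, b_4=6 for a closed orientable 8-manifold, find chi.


By Poincare duality b_k = b_{8-k}, so full Betti numbers: b_0=1, b_1=4, b_2=8, b_3=8, b_4=6, b_5=8, b_6=8, b_7=4, b_8=1.
chi = sum (-1)^k b_k = 0

0


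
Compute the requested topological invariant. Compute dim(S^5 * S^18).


Join of spheres: S^m * S^n = S^{m+n+1}.
dim = 5 + 18 + 1 = 24

24


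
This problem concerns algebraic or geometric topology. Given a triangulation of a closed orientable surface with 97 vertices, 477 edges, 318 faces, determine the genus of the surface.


chi = V - E + F = 97 - 477 + 318 = -62
For orientable closed surface: chi = 2 - 2g, so g = (2 - chi)/2.
g = (2 - (-62)) / 2 = 64 / 2 = 32

32


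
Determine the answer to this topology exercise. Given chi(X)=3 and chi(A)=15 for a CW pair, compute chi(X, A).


Relative Euler characteristic: chi(X, A) = chi(X) - chi(A).
= 3 - (15) = -12

-12


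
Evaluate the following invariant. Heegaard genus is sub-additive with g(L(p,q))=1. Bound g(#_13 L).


Heegaard genus satisfies g(A#B) <= g(A) + g(B).
Each lens space has g = 1.
Upper bound: 13 * 1 = 13

13


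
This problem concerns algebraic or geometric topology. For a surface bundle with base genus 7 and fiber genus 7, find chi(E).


For a fiber bundle F -> E -> B (with CW structure): chi(E) = chi(B) * chi(F).
chi(Sigma_7) = -12, chi(Sigma_7) = -12.
chi(E) = (-12) * (-12) = 144

144


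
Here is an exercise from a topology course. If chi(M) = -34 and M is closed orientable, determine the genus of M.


chi = 2 - 2g for closed orientable surfaces.
-34 = 2 - 2g
2g = 2 - (-34) = 36
g = 18

18


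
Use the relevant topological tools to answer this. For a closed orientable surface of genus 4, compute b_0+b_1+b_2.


For Sigma_4: b_0 = 1, b_1 = 2g = 8, b_2 = 1.
Total = 1 + 8 + 1 = 10

10


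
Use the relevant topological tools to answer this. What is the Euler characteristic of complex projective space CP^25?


CP^25 has one cell in each even dimension 0, 2, ..., 2*25 (25+1 cells total).
All cells are even-dimensional, so chi = number of cells.
chi = 25 + 1 = 26

26


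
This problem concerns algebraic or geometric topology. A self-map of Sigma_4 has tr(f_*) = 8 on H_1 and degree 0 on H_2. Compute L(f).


L(f) = tr(f_0*) - tr(f_1*) + tr(f_2*).
= 1 - (8) + (0)
= -7

-7


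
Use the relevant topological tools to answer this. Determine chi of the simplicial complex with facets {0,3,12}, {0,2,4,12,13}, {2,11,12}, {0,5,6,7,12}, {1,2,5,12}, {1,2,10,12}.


Enumerate all faces; f-vector: f_0=12, f_1=30, f_2=29, f_3=12, f_4=2.
chi = sum (-1)^k f_k = 1

1


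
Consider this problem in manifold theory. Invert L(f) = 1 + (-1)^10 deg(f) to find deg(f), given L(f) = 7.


L(f) = 1 + (-1)^10 deg(f) on S^10.
7 = 1 + (-1)^10 * deg(f)
(-1)^10 * deg(f) = 6
deg(f) = 6

6


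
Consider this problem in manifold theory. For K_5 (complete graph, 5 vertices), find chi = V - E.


K_5: V = 5, E = C(5,2) = 10.
chi = V - E = 5 - 10 = -5

-5


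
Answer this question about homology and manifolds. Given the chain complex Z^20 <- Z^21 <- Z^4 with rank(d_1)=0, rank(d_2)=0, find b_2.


rank H_k = rank(ker d_k) - rank(im d_{k+1}).
rank(ker d_2) = rank(C_2) - rank(d_2) = 4 - 0 = 4.
rank(im d_{2+1}) = 0.
rank H_2 = 4 - 0 = 4

4


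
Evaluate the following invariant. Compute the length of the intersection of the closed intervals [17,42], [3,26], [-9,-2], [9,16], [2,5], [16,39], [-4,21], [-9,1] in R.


Intersection = [max(a_i), min(b_i)] = [17, -2].
Since 17 > -2, the intersection is empty.
Length = 0

0


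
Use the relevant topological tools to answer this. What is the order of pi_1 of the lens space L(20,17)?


pi_1(L(p,q)) = Z/pZ for any q coprime to p.
|pi_1(L(20,17))| = 20

20


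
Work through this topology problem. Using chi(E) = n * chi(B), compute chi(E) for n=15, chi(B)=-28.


For a finite covering: chi(E) = (number of sheets) * chi(B).
chi(E) = 15 * (-28) = -420

-420


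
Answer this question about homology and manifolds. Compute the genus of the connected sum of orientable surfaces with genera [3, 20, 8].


Genus is additive under connected sum of orientable surfaces.
g = 3 + 20 + 8 = 31

31


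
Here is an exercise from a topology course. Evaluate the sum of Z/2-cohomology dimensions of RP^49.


H^k(RP^49; Z/2) = Z/2 for each 0 <= k <= 49.
Total dimension = 49 + 1 = 50

50


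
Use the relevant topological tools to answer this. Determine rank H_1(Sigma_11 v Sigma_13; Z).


For a wedge: H_1(A v B) = H_1(A) + H_1(B).
b_1(Sigma_11) = 22, b_1(Sigma_13) = 26.
b_1 = 22 + 26 = 48

48


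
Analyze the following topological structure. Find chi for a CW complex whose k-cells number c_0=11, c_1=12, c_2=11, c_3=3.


chi = sum_k (-1)^k c_k.
= (-1)^0*11 + (-1)^1*12 + (-1)^2*11 + (-1)^3*3
= (11) + (-12) + (11) + (-3)
= 7

7


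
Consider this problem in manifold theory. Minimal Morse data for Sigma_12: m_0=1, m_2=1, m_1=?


A perfect Morse function has m_k = b_k.
For Sigma_12: b_0=1, b_1=2g=24, b_2=1.
Saddles m_1 = 2g = 24

24


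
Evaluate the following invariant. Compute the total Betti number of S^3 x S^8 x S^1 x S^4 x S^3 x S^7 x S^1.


Total Betti number is multiplicative under products.
Each S^d (d>=1) has total Betti number 2.
There are 7 sphere factors.
Total = 2^7 = 128

128


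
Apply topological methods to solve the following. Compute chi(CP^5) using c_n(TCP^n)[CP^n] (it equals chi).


For any closed oriented manifold, <e(TM),[M]> = chi(M).
chi(CP^5) = 5+1 = 6

6


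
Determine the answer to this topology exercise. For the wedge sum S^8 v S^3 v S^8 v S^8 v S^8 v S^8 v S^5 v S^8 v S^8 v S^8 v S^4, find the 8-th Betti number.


For a wedge of spheres, H_k (k>0) is free on one generator per sphere of dimension k.
Spheres of dimension 8: count = 8.
b_8 = 8

8


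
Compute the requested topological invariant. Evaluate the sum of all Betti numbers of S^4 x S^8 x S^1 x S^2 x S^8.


Total Betti number is multiplicative under products.
Each S^d (d>=1) has total Betti number 2.
There are 5 sphere factors.
Total = 2^5 = 32

32


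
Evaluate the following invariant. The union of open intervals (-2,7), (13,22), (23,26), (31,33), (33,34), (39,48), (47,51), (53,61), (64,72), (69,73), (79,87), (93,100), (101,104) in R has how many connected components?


Sort and merge overlapping open intervals.
Merged: (-2,7), (13,22), (23,26), (31,33), (33,34), (39,51), (53,61), (64,73), (79,87), (93,100), (101,104).
Number of components = 11

11


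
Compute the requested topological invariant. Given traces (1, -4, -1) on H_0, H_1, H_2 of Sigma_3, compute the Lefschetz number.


L(f) = tr(f_0*) - tr(f_1*) + tr(f_2*).
= 1 - (-4) + (-1)
= 4

4


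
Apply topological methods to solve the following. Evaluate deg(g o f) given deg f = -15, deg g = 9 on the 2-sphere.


Degree is multiplicative under composition: deg(g o f) = deg(g) * deg(f).
= 9 * -15 = -135

-135


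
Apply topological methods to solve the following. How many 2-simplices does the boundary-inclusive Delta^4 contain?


Delta^4 has 4+1 vertices. A 2-face is a choice of 2+1 vertices.
f_2 = C(4+1, 2+1) = C(5,3) = 10

10


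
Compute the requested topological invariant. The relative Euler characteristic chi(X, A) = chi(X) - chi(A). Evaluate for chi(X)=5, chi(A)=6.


Relative Euler characteristic: chi(X, A) = chi(X) - chi(A).
= 5 - (6) = -1

-1


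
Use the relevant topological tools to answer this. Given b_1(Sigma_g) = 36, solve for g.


For a closed orientable surface: b_1 = 2g.
36 = 2g
g = 36 / 2 = 18

18


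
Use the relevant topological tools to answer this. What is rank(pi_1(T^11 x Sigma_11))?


pi_1(A x B) = pi_1(A) x pi_1(B); rank of abelianization = b_1.
b_1(T^11) = 11, b_1(Sigma_11) = 2*11 = 22.
b_1(product) = 11 + 22 = 33

33


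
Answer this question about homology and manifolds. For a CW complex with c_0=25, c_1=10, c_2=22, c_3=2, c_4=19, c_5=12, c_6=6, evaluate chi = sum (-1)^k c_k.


chi = sum_k (-1)^k c_k.
= (-1)^0*25 + (-1)^1*10 + (-1)^2*22 + (-1)^3*2 + (-1)^4*19 + (-1)^5*12 + (-1)^6*6
= (25) + (-10) + (22) + (-2) + (19) + (-12) + (6)
= 48

48


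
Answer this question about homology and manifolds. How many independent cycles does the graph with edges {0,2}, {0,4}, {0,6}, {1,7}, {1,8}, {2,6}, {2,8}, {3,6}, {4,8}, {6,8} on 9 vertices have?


b_1 = E - V + (number of components).
E = 10, V = 9, components = 2.
b_1 = 10 - 9 + 2 = 3

3


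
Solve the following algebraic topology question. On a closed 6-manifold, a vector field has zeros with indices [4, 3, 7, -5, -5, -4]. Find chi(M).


Poincare-Hopf: chi(M) = sum of indices of zeros.
chi = (4) + (3) + (7) + (-5) + (-5) + (-4) = 0

0


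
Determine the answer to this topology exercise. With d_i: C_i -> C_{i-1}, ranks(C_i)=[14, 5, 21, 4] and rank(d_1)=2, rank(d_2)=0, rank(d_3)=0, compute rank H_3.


rank H_k = rank(ker d_k) - rank(im d_{k+1}).
rank(ker d_3) = rank(C_3) - rank(d_3) = 4 - 0 = 4.
rank(im d_{3+1}) = 0.
rank H_3 = 4 - 0 = 4

4


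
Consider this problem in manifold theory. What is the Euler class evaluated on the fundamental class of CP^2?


For any closed oriented manifold, <e(TM),[M]> = chi(M).
chi(CP^2) = 2+1 = 3

3


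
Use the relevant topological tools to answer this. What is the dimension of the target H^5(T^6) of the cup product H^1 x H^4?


Cup product: H^p x H^q -> H^{p+q}; here p+q = 1+4 = 5.
rank H^k(T^n) = C(n,k).
C(6,5) = 6

6


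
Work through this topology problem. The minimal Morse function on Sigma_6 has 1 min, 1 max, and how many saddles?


A perfect Morse function has m_k = b_k.
For Sigma_6: b_0=1, b_1=2g=12, b_2=1.
Saddles m_1 = 2g = 12

12


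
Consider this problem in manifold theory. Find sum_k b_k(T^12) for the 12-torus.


b_k(T^12) = C(12,k), so the sum over k is sum_k C(12,k) = 2^12.
Total = 2^12 = 4096

4096


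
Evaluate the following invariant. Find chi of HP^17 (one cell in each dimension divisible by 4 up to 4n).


HP^17 has one cell in each dimension 0, 4, ..., 4*17 (17+1 cells, all even-dim).
chi = 17 + 1 = 18

18


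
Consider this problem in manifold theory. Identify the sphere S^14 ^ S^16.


S^m ^ S^n = S^{m+n}.
k = 14 + 16 = 30

30


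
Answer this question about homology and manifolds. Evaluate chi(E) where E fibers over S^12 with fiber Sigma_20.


chi(S^12) = 2 (n even), chi(Sigma_20) = 2 - 2*20 = -38.
chi(E) = 2 * (-38) = -76

-76


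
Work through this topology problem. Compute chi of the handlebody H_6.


A genus-g handlebody deformation retracts to a wedge of g circles.
chi(vee_g S^1) = 1 - g.
chi(H_6) = 1 - 6 = -5

-5


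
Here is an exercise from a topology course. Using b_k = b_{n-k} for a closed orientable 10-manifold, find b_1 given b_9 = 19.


Poincare duality for closed orientable n-manifolds: b_k = b_{n-k}.
Here n = 10, so b_1 = b_9 = 19

19


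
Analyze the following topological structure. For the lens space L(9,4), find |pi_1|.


pi_1(L(p,q)) = Z/pZ for any q coprime to p.
|pi_1(L(9,4))| = 9

9


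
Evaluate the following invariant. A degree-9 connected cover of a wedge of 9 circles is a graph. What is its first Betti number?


Nielsen-Schreier: an index-n subgroup of F_r is free of rank 1 + n(r-1).
Equivalently: chi(cover) = n*chi(base); chi(vee_r S^1) = 1 - 9 = -8.
chi(E) = 9*(-8) = -72; rank = 1 - chi(E) = 1 - (-72) = 73.
rank = 1 + 9*(9-1) = 1 + 72 = 73

73


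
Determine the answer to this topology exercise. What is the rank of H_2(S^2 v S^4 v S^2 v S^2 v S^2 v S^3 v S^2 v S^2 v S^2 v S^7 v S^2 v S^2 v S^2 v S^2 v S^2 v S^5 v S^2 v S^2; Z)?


For a wedge of spheres, H_k (k>0) is free on one generator per sphere of dimension k.
Spheres of dimension 2: count = 14.
b_2 = 14

14


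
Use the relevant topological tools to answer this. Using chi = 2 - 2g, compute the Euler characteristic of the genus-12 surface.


For a closed orientable surface of genus g: chi = 2 - 2g.
Here g = 12.
chi = 2 - 2*12 = 2 - 24 = -22

-22


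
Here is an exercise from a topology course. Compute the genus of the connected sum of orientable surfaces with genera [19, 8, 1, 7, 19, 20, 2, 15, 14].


Genus is additive under connected sum of orientable surfaces.
g = 19 + 8 + 1 + 7 + 19 + 20 + 2 + 15 + 14 = 105

105


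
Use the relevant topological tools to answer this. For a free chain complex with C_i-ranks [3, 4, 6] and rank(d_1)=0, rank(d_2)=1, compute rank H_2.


rank H_k = rank(ker d_k) - rank(im d_{k+1}).
rank(ker d_2) = rank(C_2) - rank(d_2) = 6 - 1 = 5.
rank(im d_{2+1}) = 0.
rank H_2 = 5 - 0 = 5

5


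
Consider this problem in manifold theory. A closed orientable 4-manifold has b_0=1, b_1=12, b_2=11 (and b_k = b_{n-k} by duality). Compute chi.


By Poincare duality b_k = b_{4-k}, so full Betti numbers: b_0=1, b_1=12, b_2=11, b_3=12, b_4=1.
chi = sum (-1)^k b_k = -11

-11


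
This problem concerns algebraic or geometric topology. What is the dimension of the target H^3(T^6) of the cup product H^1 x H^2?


Cup product: H^p x H^q -> H^{p+q}; here p+q = 1+2 = 3.
rank H^k(T^n) = C(n,k).
C(6,3) = 20

20


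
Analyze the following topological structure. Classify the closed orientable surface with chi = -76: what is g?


chi = 2 - 2g for closed orientable surfaces.
-76 = 2 - 2g
2g = 2 - (-76) = 78
g = 39

39


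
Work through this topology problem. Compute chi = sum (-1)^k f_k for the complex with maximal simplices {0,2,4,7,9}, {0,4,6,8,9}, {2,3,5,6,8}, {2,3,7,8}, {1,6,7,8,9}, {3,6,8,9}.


Enumerate all faces; f-vector: f_0=10, f_1=34, f_2=43, f_3=22, f_4=4.
chi = sum (-1)^k f_k = 1

1


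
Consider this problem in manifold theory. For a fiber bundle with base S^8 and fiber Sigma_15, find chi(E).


chi(S^8) = 2 (n even), chi(Sigma_15) = 2 - 2*15 = -28.
chi(E) = 2 * (-28) = -56

-56


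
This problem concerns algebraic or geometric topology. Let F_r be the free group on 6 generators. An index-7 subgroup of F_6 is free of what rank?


Nielsen-Schreier: an index-n subgroup of F_r is free of rank 1 + n(r-1).
Equivalently: chi(cover) = n*chi(base); chi(vee_r S^1) = 1 - 6 = -5.
chi(E) = 7*(-5) = -35; rank = 1 - chi(E) = 1 - (-35) = 36.
rank = 1 + 7*(6-1) = 1 + 35 = 36

36


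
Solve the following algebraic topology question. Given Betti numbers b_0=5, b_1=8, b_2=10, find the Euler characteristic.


chi = sum_k (-1)^k b_k.
= (5) + (-8) + (10)
= 7

7


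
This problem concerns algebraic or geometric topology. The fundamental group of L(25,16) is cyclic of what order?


pi_1(L(p,q)) = Z/pZ for any q coprime to p.
|pi_1(L(25,16))| = 25

25


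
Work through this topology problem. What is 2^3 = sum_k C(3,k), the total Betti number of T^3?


b_k(T^3) = C(3,k), so the sum over k is sum_k C(3,k) = 2^3.
Total = 2^3 = 8

8


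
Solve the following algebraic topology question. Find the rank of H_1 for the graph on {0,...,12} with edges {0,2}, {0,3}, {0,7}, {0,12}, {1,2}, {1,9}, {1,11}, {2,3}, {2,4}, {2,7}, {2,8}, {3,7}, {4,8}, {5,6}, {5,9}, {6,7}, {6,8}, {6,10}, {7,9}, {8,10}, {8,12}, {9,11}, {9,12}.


b_1 = E - V + (number of components).
E = 23, V = 13, components = 1.
b_1 = 23 - 13 + 1 = 11

11


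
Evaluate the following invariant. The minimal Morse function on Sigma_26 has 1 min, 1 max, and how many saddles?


A perfect Morse function has m_k = b_k.
For Sigma_26: b_0=1, b_1=2g=52, b_2=1.
Saddles m_1 = 2g = 52

52


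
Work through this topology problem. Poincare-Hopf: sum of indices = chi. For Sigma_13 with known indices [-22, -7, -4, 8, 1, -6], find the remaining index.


Poincare-Hopf: sum of indices = chi(M).
chi(Sigma_13) = 2 - 2*13 = -24.
Sum of known indices = -30.
x = chi - (sum known) = -24 - (-30) = 6

6


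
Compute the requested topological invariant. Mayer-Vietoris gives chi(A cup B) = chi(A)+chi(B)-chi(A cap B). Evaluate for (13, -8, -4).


chi(A cup B) = chi(A) + chi(B) - chi(A cap B)
= 13 + (-8) - (-4)
= 9

9


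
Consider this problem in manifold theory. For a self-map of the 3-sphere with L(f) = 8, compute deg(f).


L(f) = 1 + (-1)^3 deg(f) on S^3.
8 = 1 + (-1)^3 * deg(f)
(-1)^3 * deg(f) = 7
deg(f) = -7

-7


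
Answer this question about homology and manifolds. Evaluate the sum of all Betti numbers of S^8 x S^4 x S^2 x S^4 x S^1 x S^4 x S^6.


Total Betti number is multiplicative under products.
Each S^d (d>=1) has total Betti number 2.
There are 7 sphere factors.
Total = 2^7 = 128

128
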